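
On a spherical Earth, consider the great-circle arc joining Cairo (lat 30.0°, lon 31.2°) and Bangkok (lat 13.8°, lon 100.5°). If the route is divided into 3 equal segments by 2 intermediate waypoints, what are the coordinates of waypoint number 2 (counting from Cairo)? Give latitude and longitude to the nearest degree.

≈ lat 23°, lon 79°

Convert each endpoint to a unit vector on the sphere (x = cos φ cos λ, y = cos φ sin λ, z = sin φ).
The central angle between the endpoints is δ = arccos(p₁·p₂) ≈ 1.141 rad (65.4°).
Interpolate at f = 2/3 with slerp weights a = sin((1−f)δ)/sin δ ≈ 0.408, b = sin(fδ)/sin δ ≈ 0.758.
p = a·p₁ + b·p₂ ≈ (0.168, 0.907, 0.385); φ = arcsin(p_z) ≈ 22.65°, λ = atan2(p_y, p_x) ≈ 79.49°.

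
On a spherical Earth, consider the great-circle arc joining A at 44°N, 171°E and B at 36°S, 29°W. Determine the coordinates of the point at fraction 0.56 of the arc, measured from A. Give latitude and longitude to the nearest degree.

≈ 14°N, 83°W

Convert each endpoint to a unit vector on the sphere (x = cos φ cos λ, y = cos φ sin λ, z = sin φ).
The central angle between the endpoints is δ = arccos(p₁·p₂) ≈ 2.841 rad (162.8°).
Interpolate at f = 0.56 with slerp weights a = sin((1−f)δ)/sin δ ≈ 3.206, b = sin(fδ)/sin δ ≈ 3.377.
p = a·p₁ + b·p₂ ≈ (0.112, -0.964, 0.242); φ = arcsin(p_z) ≈ 13.99°, λ = atan2(p_y, p_x) ≈ -83.37°.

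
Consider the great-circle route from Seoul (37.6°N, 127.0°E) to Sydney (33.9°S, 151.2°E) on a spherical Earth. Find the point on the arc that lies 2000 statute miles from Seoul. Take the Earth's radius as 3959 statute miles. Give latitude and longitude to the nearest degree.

≈ 10°N, 137°E

Convert each endpoint to a unit vector on the sphere (x = cos φ cos λ, y = cos φ sin λ, z = sin φ).
The central angle between the endpoints is δ = arccos(p₁·p₂) ≈ 1.308 rad (75.0°). The total great-circle distance is δ·R ≈ 1.308 × 3959 ≈ 5179 mi, so the target fraction is f = 2000/5179 ≈ 0.386.
Interpolate at f ≈ 0.386 with slerp weights a = sin((1−f)δ)/sin δ ≈ 0.745, b = sin(fδ)/sin δ ≈ 0.501.
p = a·p₁ + b·p₂ ≈ (-0.720, 0.672, 0.175); φ = arcsin(p_z) ≈ 10.08°, λ = atan2(p_y, p_x) ≈ 136.97°.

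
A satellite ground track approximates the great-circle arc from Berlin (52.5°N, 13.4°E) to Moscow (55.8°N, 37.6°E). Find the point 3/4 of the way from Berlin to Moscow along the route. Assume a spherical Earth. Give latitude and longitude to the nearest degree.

The haversine formula gives a central angle δ ≈ 0.253 rad (14.5°) between the endpoints.
Interpolate at f = 3/4 with slerp weights a = sin((1−f)δ)/sin δ ≈ 0.253, b = sin(fδ)/sin δ ≈ 0.754.
p = a·p₁ + b·p₂ ≈ (0.485, 0.294, 0.824); φ = arcsin(p_z) ≈ 55.44°, λ = atan2(p_y, p_x) ≈ 31.22°.

≈ (55°N, 31°E)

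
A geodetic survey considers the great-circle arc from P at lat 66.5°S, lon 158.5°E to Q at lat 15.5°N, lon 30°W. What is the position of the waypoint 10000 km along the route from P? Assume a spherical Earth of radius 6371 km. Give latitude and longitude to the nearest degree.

Write both endpoints as unit vectors p₁, p₂ with components (cos φ cos λ, cos φ sin λ, sin φ).
The central angle between the endpoints is δ = arccos(p₁·p₂) ≈ 2.246 rad (128.7°). The total great-circle distance is δ·R ≈ 2.246 × 6371 ≈ 14310 km, so the target fraction is f = 10000/14310 ≈ 0.699.
Interpolate at f ≈ 0.699 with slerp weights a = sin((1−f)δ)/sin δ ≈ 0.802, b = sin(fδ)/sin δ ≈ 1.281.
p = a·p₁ + b·p₂ ≈ (0.772, -0.500, -0.393); φ = arcsin(p_z) ≈ -23.15°, λ = atan2(p_y, p_x) ≈ -32.95°.

≈ lat 23°S, lon 33°W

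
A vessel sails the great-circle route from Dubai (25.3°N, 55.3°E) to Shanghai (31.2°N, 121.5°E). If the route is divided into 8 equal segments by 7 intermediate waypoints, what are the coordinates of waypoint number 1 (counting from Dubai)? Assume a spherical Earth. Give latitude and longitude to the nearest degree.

≈ 28°N, 63°E

Convert each endpoint to a unit vector on the sphere (x = cos φ cos λ, y = cos φ sin λ, z = sin φ).
The central angle between the endpoints is δ = arccos(p₁·p₂) ≈ 1.008 rad (57.8°).
Interpolate at f = 1/8 with slerp weights a = sin((1−f)δ)/sin δ ≈ 0.913, b = sin(fδ)/sin δ ≈ 0.149.
p = a·p₁ + b·p₂ ≈ (0.403, 0.787, 0.467); φ = arcsin(p_z) ≈ 27.84°, λ = atan2(p_y, p_x) ≈ 62.86°.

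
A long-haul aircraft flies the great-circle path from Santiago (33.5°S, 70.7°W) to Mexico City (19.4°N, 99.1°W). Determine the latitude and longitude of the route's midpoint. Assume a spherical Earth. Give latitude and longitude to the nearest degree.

Convert each endpoint to a unit vector on the sphere (x = cos φ cos λ, y = cos φ sin λ, z = sin φ).
The central angle between the endpoints is δ = arccos(p₁·p₂) ≈ 1.037 rad (59.4°).
Interpolate at f = 1/2 with slerp weights a = sin((1−f)δ)/sin δ ≈ 0.576, b = sin(fδ)/sin δ ≈ 0.576.
p = a·p₁ + b·p₂ ≈ (0.073, -0.989, -0.127); φ = arcsin(p_z) ≈ -7.27°, λ = atan2(p_y, p_x) ≈ -85.79°.

≈ 7°S, 86°W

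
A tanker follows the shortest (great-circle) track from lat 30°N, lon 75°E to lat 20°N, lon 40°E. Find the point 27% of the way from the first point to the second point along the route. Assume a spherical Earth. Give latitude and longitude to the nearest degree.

Write both endpoints as unit vectors p₁, p₂ with components (cos φ cos λ, cos φ sin λ, sin φ).
The central angle between the endpoints is δ = arccos(p₁·p₂) ≈ 0.578 rad (33.1°).
Interpolate at f = 0.27 with slerp weights a = sin((1−f)δ)/sin δ ≈ 0.750, b = sin(fδ)/sin δ ≈ 0.284.
p = a·p₁ + b·p₂ ≈ (0.373, 0.799, 0.472); φ = arcsin(p_z) ≈ 28.17°, λ = atan2(p_y, p_x) ≈ 64.98°.

≈ lat 28°N, lon 65°E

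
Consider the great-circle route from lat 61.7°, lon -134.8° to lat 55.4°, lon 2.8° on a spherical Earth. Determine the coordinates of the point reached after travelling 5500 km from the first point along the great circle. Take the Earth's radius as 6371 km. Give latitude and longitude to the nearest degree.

≈ lat 63°, lon -5°

From cos δ = sin φ₁ sin φ₂ + cos φ₁ cos φ₂ cos Δλ, the central angle is δ ≈ 1.017 rad (58.3°). The total great-circle distance is δ·R ≈ 1.017 × 6371 ≈ 6479 km, so the target fraction is f = 5500/6479 ≈ 0.849.
Interpolate at f ≈ 0.849 with slerp weights a = sin((1−f)δ)/sin δ ≈ 0.180, b = sin(fδ)/sin δ ≈ 0.894.
p = a·p₁ + b·p₂ ≈ (0.447, -0.036, 0.894); φ = arcsin(p_z) ≈ 63.38°, λ = atan2(p_y, p_x) ≈ -4.58°.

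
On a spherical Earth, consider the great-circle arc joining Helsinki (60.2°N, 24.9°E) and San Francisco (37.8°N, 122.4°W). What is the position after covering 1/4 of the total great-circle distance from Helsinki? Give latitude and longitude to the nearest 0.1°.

The haversine formula gives a central angle δ ≈ 1.368 rad (78.4°) between the endpoints.
Interpolate at f = 1/4 with slerp weights a = sin((1−f)δ)/sin δ ≈ 0.873, b = sin(fδ)/sin δ ≈ 0.342.
p = a·p₁ + b·p₂ ≈ (0.249, -0.046, 0.968); φ = arcsin(p_z) ≈ 75.36°, λ = atan2(p_y, p_x) ≈ -10.42°.

≈ (75.4°N, 10.4°W)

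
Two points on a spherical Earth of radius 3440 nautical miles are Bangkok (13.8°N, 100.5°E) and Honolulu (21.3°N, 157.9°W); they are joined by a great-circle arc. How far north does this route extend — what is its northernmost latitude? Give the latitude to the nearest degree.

The great circle lies in the plane with unit normal n̂ = (p₁ × p₂)/|p₁ × p₂|.
Here n̂_z ≈ +0.890; the vertex latitude is φ_max = arccos|n̂_z| ≈ 27.1°.

≈ 27°N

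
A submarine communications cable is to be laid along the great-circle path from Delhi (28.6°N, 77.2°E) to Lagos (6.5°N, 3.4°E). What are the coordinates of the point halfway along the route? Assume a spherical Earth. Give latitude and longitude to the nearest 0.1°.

≈ 21.6°N, 37.6°E

Convert each endpoint to a unit vector on the sphere (x = cos φ cos λ, y = cos φ sin λ, z = sin φ).
The central angle between the endpoints is δ = arccos(p₁·p₂) ≈ 1.269 rad (72.7°).
Interpolate at f = 1/2 with slerp weights a = sin((1−f)δ)/sin δ ≈ 0.621, b = sin(fδ)/sin δ ≈ 0.621.
p = a·p₁ + b·p₂ ≈ (0.736, 0.568, 0.367); φ = arcsin(p_z) ≈ 21.56°, λ = atan2(p_y, p_x) ≈ 37.65°.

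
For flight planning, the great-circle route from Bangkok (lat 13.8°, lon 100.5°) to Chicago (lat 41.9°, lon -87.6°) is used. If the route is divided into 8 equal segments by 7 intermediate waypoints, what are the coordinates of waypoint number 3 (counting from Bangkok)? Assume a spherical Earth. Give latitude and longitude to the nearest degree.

Write both endpoints as unit vectors p₁, p₂ with components (cos φ cos λ, cos φ sin λ, sin φ).
The central angle between the endpoints is δ = arccos(p₁·p₂) ≈ 2.161 rad (123.8°).
Interpolate at f = 3/8 with slerp weights a = sin((1−f)δ)/sin δ ≈ 1.174, b = sin(fδ)/sin δ ≈ 0.872.
p = a·p₁ + b·p₂ ≈ (-0.181, 0.473, 0.862); φ = arcsin(p_z) ≈ 59.58°, λ = atan2(p_y, p_x) ≈ 110.90°.

≈ lat 60°, lon 111°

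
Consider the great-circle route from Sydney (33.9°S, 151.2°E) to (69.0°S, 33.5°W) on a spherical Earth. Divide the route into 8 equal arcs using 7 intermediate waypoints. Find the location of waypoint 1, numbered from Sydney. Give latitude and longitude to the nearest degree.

The haversine formula gives a central angle δ ≈ 1.345 rad (77.0°) between the endpoints.
Interpolate at f = 1/8 with slerp weights a = sin((1−f)δ)/sin δ ≈ 0.947, b = sin(fδ)/sin δ ≈ 0.172.
p = a·p₁ + b·p₂ ≈ (-0.638, 0.345, -0.689); φ = arcsin(p_z) ≈ -43.53°, λ = atan2(p_y, p_x) ≈ 151.60°.

≈ (44°S, 152°E)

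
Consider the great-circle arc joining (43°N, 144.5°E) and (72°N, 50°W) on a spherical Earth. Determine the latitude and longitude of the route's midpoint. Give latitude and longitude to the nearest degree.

≈ (75°N, 155°E)

Convert each endpoint to a unit vector on the sphere (x = cos φ cos λ, y = cos φ sin λ, z = sin φ).
The central angle between the endpoints is δ = arccos(p₁·p₂) ≈ 1.127 rad (64.5°).
Interpolate at f = 1/2 with slerp weights a = sin((1−f)δ)/sin δ ≈ 0.591, b = sin(fδ)/sin δ ≈ 0.591.
p = a·p₁ + b·p₂ ≈ (-0.235, 0.111, 0.966); φ = arcsin(p_z) ≈ 74.95°, λ = atan2(p_y, p_x) ≈ 154.65°.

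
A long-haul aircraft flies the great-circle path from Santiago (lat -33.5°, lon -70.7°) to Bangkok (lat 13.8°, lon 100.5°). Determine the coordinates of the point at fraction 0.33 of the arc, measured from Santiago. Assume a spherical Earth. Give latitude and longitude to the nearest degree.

≈ lat -70°, lon 1°

The haversine formula gives a central angle δ ≈ 2.771 rad (158.7°) between the endpoints.
Interpolate at f = 0.33 with slerp weights a = sin((1−f)δ)/sin δ ≈ 2.646, b = sin(fδ)/sin δ ≈ 2.184.
p = a·p₁ + b·p₂ ≈ (0.343, 0.003, -0.939); φ = arcsin(p_z) ≈ -69.96°, λ = atan2(p_y, p_x) ≈ 0.55°.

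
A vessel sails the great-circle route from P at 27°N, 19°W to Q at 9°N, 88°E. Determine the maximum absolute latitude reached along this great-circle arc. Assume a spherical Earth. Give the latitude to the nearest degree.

≈ 31°N

The great circle lies in the plane with unit normal n̂ = (p₁ × p₂)/|p₁ × p₂|.
Here n̂_z ≈ +0.857; the vertex latitude is φ_max = arccos|n̂_z| ≈ 31.1°.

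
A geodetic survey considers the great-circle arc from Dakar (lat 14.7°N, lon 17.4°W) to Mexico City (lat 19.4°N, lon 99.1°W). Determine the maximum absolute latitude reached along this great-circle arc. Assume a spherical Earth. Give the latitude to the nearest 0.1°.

≈ 22.4°N

The great circle lies in the plane with unit normal n̂ = (p₁ × p₂)/|p₁ × p₂|.
Here n̂_z ≈ -0.925; the vertex latitude is φ_max = arccos|n̂_z| ≈ 22.4°.
Check via Clairaut: cos φ_max = |cos φ₁| · sin C = cos(14.7°)·sin(72.9°) ≈ 0.925, again giving ≈ 22.4°.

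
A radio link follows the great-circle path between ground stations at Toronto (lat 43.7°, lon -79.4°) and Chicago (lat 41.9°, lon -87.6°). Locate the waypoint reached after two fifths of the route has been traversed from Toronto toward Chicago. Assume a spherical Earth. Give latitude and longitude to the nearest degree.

Write both endpoints as unit vectors p₁, p₂ with components (cos φ cos λ, cos φ sin λ, sin φ).
The central angle between the endpoints is δ = arccos(p₁·p₂) ≈ 0.110 rad (6.3°).
Interpolate at f = 2/5 with slerp weights a = sin((1−f)δ)/sin δ ≈ 0.601, b = sin(fδ)/sin δ ≈ 0.401.
p = a·p₁ + b·p₂ ≈ (0.092, -0.725, 0.683); φ = arcsin(p_z) ≈ 43.05°, λ = atan2(p_y, p_x) ≈ -82.74°.

≈ lat 43°, lon -83°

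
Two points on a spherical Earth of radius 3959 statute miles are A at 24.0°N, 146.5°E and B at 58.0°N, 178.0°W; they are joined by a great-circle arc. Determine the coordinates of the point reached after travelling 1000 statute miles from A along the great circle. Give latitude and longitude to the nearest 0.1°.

≈ 36.6°N, 154.7°E

Convert each endpoint to a unit vector on the sphere (x = cos φ cos λ, y = cos φ sin λ, z = sin φ).
The central angle between the endpoints is δ = arccos(p₁·p₂) ≈ 0.739 rad (42.3°). The total great-circle distance is δ·R ≈ 0.739 × 3959 ≈ 2926 mi, so the target fraction is f = 1000/2926 ≈ 0.342.
Interpolate at f ≈ 0.342 with slerp weights a = sin((1−f)δ)/sin δ ≈ 0.694, b = sin(fδ)/sin δ ≈ 0.371.
p = a·p₁ + b·p₂ ≈ (-0.725, 0.343, 0.597); φ = arcsin(p_z) ≈ 36.65°, λ = atan2(p_y, p_x) ≈ 154.68°.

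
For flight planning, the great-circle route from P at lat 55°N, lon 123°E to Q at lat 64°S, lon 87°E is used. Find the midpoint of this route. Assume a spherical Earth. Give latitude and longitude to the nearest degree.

Write both endpoints as unit vectors p₁, p₂ with components (cos φ cos λ, cos φ sin λ, sin φ).
The central angle between the endpoints is δ = arccos(p₁·p₂) ≈ 2.133 rad (122.2°).
Interpolate at f = 1/2 with slerp weights a = sin((1−f)δ)/sin δ ≈ 1.035, b = sin(fδ)/sin δ ≈ 1.035.
p = a·p₁ + b·p₂ ≈ (-0.299, 0.951, -0.082); φ = arcsin(p_z) ≈ -4.73°, λ = atan2(p_y, p_x) ≈ 107.49°.

≈ lat 5°S, lon 107°E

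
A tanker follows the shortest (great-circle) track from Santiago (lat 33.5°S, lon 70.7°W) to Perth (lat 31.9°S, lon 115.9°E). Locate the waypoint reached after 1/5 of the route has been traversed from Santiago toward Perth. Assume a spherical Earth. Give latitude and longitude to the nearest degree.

Write both endpoints as unit vectors p₁, p₂ with components (cos φ cos λ, cos φ sin λ, sin φ).
The central angle between the endpoints is δ = arccos(p₁·p₂) ≈ 1.995 rad (114.3°).
Interpolate at f = 1/5 with slerp weights a = sin((1−f)δ)/sin δ ≈ 1.097, b = sin(fδ)/sin δ ≈ 0.426.
p = a·p₁ + b·p₂ ≈ (0.144, -0.538, -0.831); φ = arcsin(p_z) ≈ -56.17°, λ = atan2(p_y, p_x) ≈ -74.98°.

≈ lat 56°S, lon 75°W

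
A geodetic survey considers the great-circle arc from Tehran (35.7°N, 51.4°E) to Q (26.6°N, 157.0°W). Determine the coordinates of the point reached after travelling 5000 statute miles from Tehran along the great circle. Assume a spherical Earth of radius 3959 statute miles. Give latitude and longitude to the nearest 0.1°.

≈ (59.8°N, 170.9°E)

From cos δ = sin φ₁ sin φ₂ + cos φ₁ cos φ₂ cos Δλ, the central angle is δ ≈ 1.958 rad (112.2°). The total great-circle distance is δ·R ≈ 1.958 × 3959 ≈ 7751 mi, so the target fraction is f = 5000/7751 ≈ 0.645.
Interpolate at f ≈ 0.645 with slerp weights a = sin((1−f)δ)/sin δ ≈ 0.691, b = sin(fδ)/sin δ ≈ 1.029.
p = a·p₁ + b·p₂ ≈ (-0.497, 0.079, 0.864); φ = arcsin(p_z) ≈ 59.80°, λ = atan2(p_y, p_x) ≈ 170.93°.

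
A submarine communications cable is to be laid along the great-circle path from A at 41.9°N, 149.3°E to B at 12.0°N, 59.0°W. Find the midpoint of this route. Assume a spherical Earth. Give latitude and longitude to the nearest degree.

≈ 61°N, 107°W

The haversine formula gives a central angle δ ≈ 2.097 rad (120.1°) between the endpoints.
Interpolate at f = 1/2 with slerp weights a = sin((1−f)δ)/sin δ ≈ 1.002, b = sin(fδ)/sin δ ≈ 1.002.
p = a·p₁ + b·p₂ ≈ (-0.137, -0.459, 0.878); φ = arcsin(p_z) ≈ 61.36°, λ = atan2(p_y, p_x) ≈ -106.55°.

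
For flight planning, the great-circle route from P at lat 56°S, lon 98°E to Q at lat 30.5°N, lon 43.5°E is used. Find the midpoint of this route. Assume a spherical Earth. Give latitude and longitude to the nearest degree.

From cos δ = sin φ₁ sin φ₂ + cos φ₁ cos φ₂ cos Δλ, the central angle is δ ≈ 1.712 rad (98.1°).
Interpolate at f = 1/2 with slerp weights a = sin((1−f)δ)/sin δ ≈ 0.763, b = sin(fδ)/sin δ ≈ 0.763.
p = a·p₁ + b·p₂ ≈ (0.417, 0.875, -0.245); φ = arcsin(p_z) ≈ -14.20°, λ = atan2(p_y, p_x) ≈ 64.49°.

≈ lat 14°S, lon 64°E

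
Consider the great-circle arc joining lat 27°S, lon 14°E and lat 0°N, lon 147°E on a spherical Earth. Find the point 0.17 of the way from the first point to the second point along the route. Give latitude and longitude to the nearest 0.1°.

From cos δ = sin φ₁ sin φ₂ + cos φ₁ cos φ₂ cos Δλ, the central angle is δ ≈ 2.224 rad (127.4°).
Interpolate at f = 0.17 with slerp weights a = sin((1−f)δ)/sin δ ≈ 1.212, b = sin(fδ)/sin δ ≈ 0.465.
p = a·p₁ + b·p₂ ≈ (0.658, 0.514, -0.550); φ = arcsin(p_z) ≈ -33.38°, λ = atan2(p_y, p_x) ≈ 38.02°.

≈ lat 33.4°S, lon 38.0°E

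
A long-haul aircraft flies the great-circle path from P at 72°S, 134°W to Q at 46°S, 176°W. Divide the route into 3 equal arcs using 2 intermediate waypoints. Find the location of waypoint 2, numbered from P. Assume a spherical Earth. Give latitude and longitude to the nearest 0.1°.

≈ 55.8°S, 168.6°W

Write both endpoints as unit vectors p₁, p₂ with components (cos φ cos λ, cos φ sin λ, sin φ).
The central angle between the endpoints is δ = arccos(p₁·p₂) ≈ 0.567 rad (32.5°).
Interpolate at f = 2/3 with slerp weights a = sin((1−f)δ)/sin δ ≈ 0.350, b = sin(fδ)/sin δ ≈ 0.687.
p = a·p₁ + b·p₂ ≈ (-0.551, -0.111, -0.827); φ = arcsin(p_z) ≈ -55.78°, λ = atan2(p_y, p_x) ≈ -168.61°.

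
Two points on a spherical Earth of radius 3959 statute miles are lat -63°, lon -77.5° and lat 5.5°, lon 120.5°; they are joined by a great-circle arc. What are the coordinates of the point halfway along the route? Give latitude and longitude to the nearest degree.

From cos δ = sin φ₁ sin φ₂ + cos φ₁ cos φ₂ cos Δλ, the central angle is δ ≈ 2.112 rad (121.0°).
Interpolate at f = 1/2 with slerp weights a = sin((1−f)δ)/sin δ ≈ 1.016, b = sin(fδ)/sin δ ≈ 1.016.
p = a·p₁ + b·p₂ ≈ (-0.413, 0.421, -0.808); φ = arcsin(p_z) ≈ -53.85°, λ = atan2(p_y, p_x) ≈ 134.48°.

≈ lat -54°, lon 134°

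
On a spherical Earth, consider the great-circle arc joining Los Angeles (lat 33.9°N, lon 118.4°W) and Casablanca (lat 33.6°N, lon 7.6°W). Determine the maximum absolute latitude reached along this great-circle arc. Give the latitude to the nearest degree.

≈ 50°N

The great circle lies in the plane with unit normal n̂ = (p₁ × p₂)/|p₁ × p₂|.
Here n̂_z ≈ +0.648; the vertex latitude is φ_max = arccos|n̂_z| ≈ 49.6°.
Check via Clairaut: cos φ_max = |cos φ₁| · sin C = cos(33.9°)·sin(51.3°) ≈ 0.648, again giving ≈ 49.6°.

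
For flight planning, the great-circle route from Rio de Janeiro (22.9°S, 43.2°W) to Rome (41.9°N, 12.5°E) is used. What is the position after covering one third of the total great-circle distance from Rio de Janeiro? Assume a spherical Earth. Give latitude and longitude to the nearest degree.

From cos δ = sin φ₁ sin φ₂ + cos φ₁ cos φ₂ cos Δλ, the central angle is δ ≈ 1.444 rad (82.7°).
Interpolate at f = 1/3 with slerp weights a = sin((1−f)δ)/sin δ ≈ 0.827, b = sin(fδ)/sin δ ≈ 0.467.
p = a·p₁ + b·p₂ ≈ (0.895, -0.447, -0.010); φ = arcsin(p_z) ≈ -0.59°, λ = atan2(p_y, p_x) ≈ -26.52°.

≈ (1°S, 27°W)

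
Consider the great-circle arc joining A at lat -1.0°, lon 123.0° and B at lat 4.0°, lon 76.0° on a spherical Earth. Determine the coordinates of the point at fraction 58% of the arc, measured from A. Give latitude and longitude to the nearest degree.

The haversine formula gives a central angle δ ≈ 0.824 rad (47.2°) between the endpoints.
Interpolate at f = 0.58 with slerp weights a = sin((1−f)δ)/sin δ ≈ 0.462, b = sin(fδ)/sin δ ≈ 0.627.
p = a·p₁ + b·p₂ ≈ (-0.100, 0.994, 0.036); φ = arcsin(p_z) ≈ 2.04°, λ = atan2(p_y, p_x) ≈ 95.77°.

≈ lat 2°, lon 96°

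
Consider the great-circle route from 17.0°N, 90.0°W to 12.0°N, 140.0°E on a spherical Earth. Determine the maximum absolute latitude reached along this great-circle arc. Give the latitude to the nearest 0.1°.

≈ 31.6°N

The great circle lies in the plane with unit normal n̂ = (p₁ × p₂)/|p₁ × p₂|.
Here n̂_z ≈ -0.852; the vertex latitude is φ_max = arccos|n̂_z| ≈ 31.6°.
Check via Clairaut: cos φ_max = |cos φ₁| · sin C = cos(17.0°)·sin(62.9°) ≈ 0.852, again giving ≈ 31.6°.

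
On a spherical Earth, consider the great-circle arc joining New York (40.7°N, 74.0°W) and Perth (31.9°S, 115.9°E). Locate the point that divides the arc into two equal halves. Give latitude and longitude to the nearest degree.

Convert each endpoint to a unit vector on the sphere (x = cos φ cos λ, y = cos φ sin λ, z = sin φ).
The central angle between the endpoints is δ = arccos(p₁·p₂) ≈ 2.935 rad (168.1°).
Interpolate at f = 1/2 with slerp weights a = sin((1−f)δ)/sin δ ≈ 4.839, b = sin(fδ)/sin δ ≈ 4.839.
p = a·p₁ + b·p₂ ≈ (-0.783, 0.169, 0.598); φ = arcsin(p_z) ≈ 36.75°, λ = atan2(p_y, p_x) ≈ 167.82°.

≈ 37°N, 168°E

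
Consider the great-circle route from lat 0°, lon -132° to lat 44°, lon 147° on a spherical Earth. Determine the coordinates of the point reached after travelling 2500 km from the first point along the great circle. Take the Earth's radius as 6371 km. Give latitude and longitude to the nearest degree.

Write both endpoints as unit vectors p₁, p₂ with components (cos φ cos λ, cos φ sin λ, sin φ).
The central angle between the endpoints is δ = arccos(p₁·p₂) ≈ 1.458 rad (83.5°). The total great-circle distance is δ·R ≈ 1.458 × 6371 ≈ 9289 km, so the target fraction is f = 2500/9289 ≈ 0.269.
Interpolate at f ≈ 0.269 with slerp weights a = sin((1−f)δ)/sin δ ≈ 0.881, b = sin(fδ)/sin δ ≈ 0.385.
p = a·p₁ + b·p₂ ≈ (-0.821, -0.504, 0.267); φ = arcsin(p_z) ≈ 15.51°, λ = atan2(p_y, p_x) ≈ -148.48°.

≈ lat 16°, lon -148°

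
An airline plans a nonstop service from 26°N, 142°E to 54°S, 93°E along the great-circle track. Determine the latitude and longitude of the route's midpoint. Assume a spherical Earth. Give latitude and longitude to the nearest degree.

Convert each endpoint to a unit vector on the sphere (x = cos φ cos λ, y = cos φ sin λ, z = sin φ).
The central angle between the endpoints is δ = arccos(p₁·p₂) ≈ 1.579 rad (90.5°).
Interpolate at f = 1/2 with slerp weights a = sin((1−f)δ)/sin δ ≈ 0.710, b = sin(fδ)/sin δ ≈ 0.710.
p = a·p₁ + b·p₂ ≈ (-0.525, 0.810, -0.263); φ = arcsin(p_z) ≈ -15.26°, λ = atan2(p_y, p_x) ≈ 122.95°.

≈ 15°S, 123°E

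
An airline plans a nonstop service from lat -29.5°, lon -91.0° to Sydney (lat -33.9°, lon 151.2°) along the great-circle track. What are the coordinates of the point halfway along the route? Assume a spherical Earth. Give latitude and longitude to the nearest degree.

Convert each endpoint to a unit vector on the sphere (x = cos φ cos λ, y = cos φ sin λ, z = sin φ).
The central angle between the endpoints is δ = arccos(p₁·p₂) ≈ 1.633 rad (93.6°).
Interpolate at f = 1/2 with slerp weights a = sin((1−f)δ)/sin δ ≈ 0.730, b = sin(fδ)/sin δ ≈ 0.730.
p = a·p₁ + b·p₂ ≈ (-0.542, -0.343, -0.767); φ = arcsin(p_z) ≈ -50.07°, λ = atan2(p_y, p_x) ≈ -147.65°.

≈ lat -50°, lon -148°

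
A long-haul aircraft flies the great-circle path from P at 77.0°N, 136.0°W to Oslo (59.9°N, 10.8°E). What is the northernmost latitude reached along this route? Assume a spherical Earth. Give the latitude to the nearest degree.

The great circle lies in the plane with unit normal n̂ = (p₁ × p₂)/|p₁ × p₂|.
Here n̂_z ≈ +0.093; the vertex latitude is φ_max = arccos|n̂_z| ≈ 84.7°.
Check via Clairaut: cos φ_max = |cos φ₁| · sin C = cos(77.0°)·sin(24.5°) ≈ 0.093, again giving ≈ 84.7°.

≈ 85°N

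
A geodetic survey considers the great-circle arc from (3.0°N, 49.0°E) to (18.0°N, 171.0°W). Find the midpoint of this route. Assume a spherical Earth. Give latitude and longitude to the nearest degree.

≈ (28°N, 115°E)

Write both endpoints as unit vectors p₁, p₂ with components (cos φ cos λ, cos φ sin λ, sin φ).
The central angle between the endpoints is δ = arccos(p₁·p₂) ≈ 2.362 rad (135.3°).
Interpolate at f = 1/2 with slerp weights a = sin((1−f)δ)/sin δ ≈ 1.316, b = sin(fδ)/sin δ ≈ 1.316.
p = a·p₁ + b·p₂ ≈ (-0.374, 0.796, 0.476); φ = arcsin(p_z) ≈ 28.40°, λ = atan2(p_y, p_x) ≈ 115.16°.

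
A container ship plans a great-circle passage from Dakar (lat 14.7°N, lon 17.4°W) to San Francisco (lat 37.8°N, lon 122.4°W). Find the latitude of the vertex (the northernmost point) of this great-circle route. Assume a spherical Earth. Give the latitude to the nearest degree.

≈ 42°N

The great circle lies in the plane with unit normal n̂ = (p₁ × p₂)/|p₁ × p₂|.
Here n̂_z ≈ -0.739; the vertex latitude is φ_max = arccos|n̂_z| ≈ 42.4°.
Check via Clairaut: cos φ_max = |cos φ₁| · sin C = cos(14.7°)·sin(49.8°) ≈ 0.739, again giving ≈ 42.4°.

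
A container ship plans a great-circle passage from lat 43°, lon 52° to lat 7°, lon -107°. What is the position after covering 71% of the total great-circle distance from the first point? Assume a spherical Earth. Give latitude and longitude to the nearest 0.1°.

≈ lat 41.2°, lon -92.0°

Write both endpoints as unit vectors p₁, p₂ with components (cos φ cos λ, cos φ sin λ, sin φ).
The central angle between the endpoints is δ = arccos(p₁·p₂) ≈ 2.208 rad (126.5°).
Interpolate at f = 0.71 with slerp weights a = sin((1−f)δ)/sin δ ≈ 0.743, b = sin(fδ)/sin δ ≈ 1.244.
p = a·p₁ + b·p₂ ≈ (-0.026, -0.752, 0.658); φ = arcsin(p_z) ≈ 41.17°, λ = atan2(p_y, p_x) ≈ -92.01°.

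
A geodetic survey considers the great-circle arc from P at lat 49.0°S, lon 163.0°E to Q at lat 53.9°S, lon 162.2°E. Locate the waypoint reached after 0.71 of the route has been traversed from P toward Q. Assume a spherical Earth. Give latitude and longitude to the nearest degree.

≈ lat 52°S, lon 162°E

Write both endpoints as unit vectors p₁, p₂ with components (cos φ cos λ, cos φ sin λ, sin φ).
The central angle between the endpoints is δ = arccos(p₁·p₂) ≈ 0.086 rad (4.9°).
Interpolate at f = 0.71 with slerp weights a = sin((1−f)δ)/sin δ ≈ 0.290, b = sin(fδ)/sin δ ≈ 0.710.
p = a·p₁ + b·p₂ ≈ (-0.581, 0.184, -0.793); φ = arcsin(p_z) ≈ -52.48°, λ = atan2(p_y, p_x) ≈ 162.45°.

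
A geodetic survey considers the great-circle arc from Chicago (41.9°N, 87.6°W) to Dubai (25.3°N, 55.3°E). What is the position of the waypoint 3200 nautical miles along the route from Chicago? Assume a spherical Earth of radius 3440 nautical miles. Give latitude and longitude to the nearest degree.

≈ 63°N, 2°E

Write both endpoints as unit vectors p₁, p₂ with components (cos φ cos λ, cos φ sin λ, sin φ).
The central angle between the endpoints is δ = arccos(p₁·p₂) ≈ 1.825 rad (104.6°). The total great-circle distance is δ·R ≈ 1.825 × 3440 ≈ 6277 nmi, so the target fraction is f = 3200/6277 ≈ 0.510.
Interpolate at f ≈ 0.510 with slerp weights a = sin((1−f)δ)/sin δ ≈ 0.806, b = sin(fδ)/sin δ ≈ 0.828.
p = a·p₁ + b·p₂ ≈ (0.451, 0.016, 0.892); φ = arcsin(p_z) ≈ 63.14°, λ = atan2(p_y, p_x) ≈ 2.09°.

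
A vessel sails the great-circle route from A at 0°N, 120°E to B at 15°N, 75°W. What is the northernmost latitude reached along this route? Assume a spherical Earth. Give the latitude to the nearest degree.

≈ 46°N

The great circle lies in the plane with unit normal n̂ = (p₁ × p₂)/|p₁ × p₂|.
Here n̂_z ≈ +0.695; the vertex latitude is φ_max = arccos|n̂_z| ≈ 46.0°.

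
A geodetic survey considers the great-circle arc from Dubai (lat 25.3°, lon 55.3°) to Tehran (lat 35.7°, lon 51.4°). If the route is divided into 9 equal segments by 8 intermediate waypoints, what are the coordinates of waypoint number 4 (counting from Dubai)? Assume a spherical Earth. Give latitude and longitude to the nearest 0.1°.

≈ lat 29.9°, lon 53.7°

Convert each endpoint to a unit vector on the sphere (x = cos φ cos λ, y = cos φ sin λ, z = sin φ).
The central angle between the endpoints is δ = arccos(p₁·p₂) ≈ 0.191 rad (10.9°).
Interpolate at f = 4/9 with slerp weights a = sin((1−f)δ)/sin δ ≈ 0.558, b = sin(fδ)/sin δ ≈ 0.447.
p = a·p₁ + b·p₂ ≈ (0.513, 0.698, 0.499); φ = arcsin(p_z) ≈ 29.94°, λ = atan2(p_y, p_x) ≈ 53.67°.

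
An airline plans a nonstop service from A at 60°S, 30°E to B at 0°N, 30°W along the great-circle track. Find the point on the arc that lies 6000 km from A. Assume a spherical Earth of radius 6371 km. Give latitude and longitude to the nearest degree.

From cos δ = sin φ₁ sin φ₂ + cos φ₁ cos φ₂ cos Δλ, the central angle is δ ≈ 1.318 rad (75.5°). The total great-circle distance is δ·R ≈ 1.318 × 6371 ≈ 8398 km, so the target fraction is f = 6000/8398 ≈ 0.714.
Interpolate at f ≈ 0.714 with slerp weights a = sin((1−f)δ)/sin δ ≈ 0.380, b = sin(fδ)/sin δ ≈ 0.835.
p = a·p₁ + b·p₂ ≈ (0.888, -0.323, -0.329); φ = arcsin(p_z) ≈ -19.19°, λ = atan2(p_y, p_x) ≈ -19.98°.

≈ 19°S, 20°W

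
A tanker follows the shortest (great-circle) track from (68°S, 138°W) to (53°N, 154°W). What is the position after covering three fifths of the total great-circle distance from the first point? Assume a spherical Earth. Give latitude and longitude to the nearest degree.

Write both endpoints as unit vectors p₁, p₂ with components (cos φ cos λ, cos φ sin λ, sin φ).
The central angle between the endpoints is δ = arccos(p₁·p₂) ≈ 2.122 rad (121.6°).
Interpolate at f = 3/5 with slerp weights a = sin((1−f)δ)/sin δ ≈ 0.881, b = sin(fδ)/sin δ ≈ 1.122.
p = a·p₁ + b·p₂ ≈ (-0.852, -0.517, 0.079); φ = arcsin(p_z) ≈ 4.56°, λ = atan2(p_y, p_x) ≈ -148.76°.

≈ (5°N, 149°W)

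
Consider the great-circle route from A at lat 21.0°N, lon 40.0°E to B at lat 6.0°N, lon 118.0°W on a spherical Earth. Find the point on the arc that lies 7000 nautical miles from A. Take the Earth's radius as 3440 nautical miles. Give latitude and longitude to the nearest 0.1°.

Write both endpoints as unit vectors p₁, p₂ with components (cos φ cos λ, cos φ sin λ, sin φ).
The central angle between the endpoints is δ = arccos(p₁·p₂) ≈ 2.538 rad (145.4°). The total great-circle distance is δ·R ≈ 2.538 × 3440 ≈ 8731 nmi, so the target fraction is f = 7000/8731 ≈ 0.802.
Interpolate at f ≈ 0.802 with slerp weights a = sin((1−f)δ)/sin δ ≈ 0.850, b = sin(fδ)/sin δ ≈ 1.576.
p = a·p₁ + b·p₂ ≈ (-0.128, -0.874, 0.469); φ = arcsin(p_z) ≈ 27.99°, λ = atan2(p_y, p_x) ≈ -98.33°.

≈ lat 28.0°N, lon 98.3°W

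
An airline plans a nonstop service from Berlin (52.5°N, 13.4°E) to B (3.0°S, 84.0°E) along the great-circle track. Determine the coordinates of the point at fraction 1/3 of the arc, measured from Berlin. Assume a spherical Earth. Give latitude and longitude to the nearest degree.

Write both endpoints as unit vectors p₁, p₂ with components (cos φ cos λ, cos φ sin λ, sin φ).
The central angle between the endpoints is δ = arccos(p₁·p₂) ≈ 1.410 rad (80.8°).
Interpolate at f = 1/3 with slerp weights a = sin((1−f)δ)/sin δ ≈ 0.818, b = sin(fδ)/sin δ ≈ 0.459.
p = a·p₁ + b·p₂ ≈ (0.532, 0.571, 0.625); φ = arcsin(p_z) ≈ 38.68°, λ = atan2(p_y, p_x) ≈ 47.01°.

≈ (39°N, 47°E)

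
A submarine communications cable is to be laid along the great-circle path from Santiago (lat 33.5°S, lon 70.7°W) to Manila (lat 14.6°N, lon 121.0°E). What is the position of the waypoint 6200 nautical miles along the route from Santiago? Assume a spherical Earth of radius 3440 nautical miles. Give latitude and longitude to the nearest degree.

≈ lat 34°S, lon 148°E

The haversine formula gives a central angle δ ≈ 2.763 rad (158.3°) between the endpoints. The total great-circle distance is δ·R ≈ 2.763 × 3440 ≈ 9506 nmi, so the target fraction is f = 6200/9506 ≈ 0.652.
Interpolate at f ≈ 0.652 with slerp weights a = sin((1−f)δ)/sin δ ≈ 2.220, b = sin(fδ)/sin δ ≈ 2.636.
p = a·p₁ + b·p₂ ≈ (-0.702, 0.439, -0.561); φ = arcsin(p_z) ≈ -34.12°, λ = atan2(p_y, p_x) ≈ 147.96°.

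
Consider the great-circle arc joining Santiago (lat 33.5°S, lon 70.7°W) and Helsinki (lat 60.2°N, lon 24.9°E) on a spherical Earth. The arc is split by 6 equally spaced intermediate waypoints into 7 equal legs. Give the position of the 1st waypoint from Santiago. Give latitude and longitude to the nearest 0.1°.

≈ lat 18.9°S, lon 60.2°W

From cos δ = sin φ₁ sin φ₂ + cos φ₁ cos φ₂ cos Δλ, the central angle is δ ≈ 2.117 rad (121.3°).
Interpolate at f = 1/7 with slerp weights a = sin((1−f)δ)/sin δ ≈ 1.136, b = sin(fδ)/sin δ ≈ 0.349.
p = a·p₁ + b·p₂ ≈ (0.470, -0.821, -0.324); φ = arcsin(p_z) ≈ -18.93°, λ = atan2(p_y, p_x) ≈ -60.20°.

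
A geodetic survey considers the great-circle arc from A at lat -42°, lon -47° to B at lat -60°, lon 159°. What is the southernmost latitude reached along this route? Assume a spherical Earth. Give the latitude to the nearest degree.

The great circle lies in the plane with unit normal n̂ = (p₁ × p₂)/|p₁ × p₂|.
Here n̂_z ≈ -0.168; the vertex latitude is φ_max = arccos|n̂_z| ≈ 80.3°.
Check via Clairaut: cos φ_max = |cos φ₁| · sin C = cos(42.0°)·sin(166.9°) ≈ 0.168, again giving ≈ 80.3°.

≈ -80°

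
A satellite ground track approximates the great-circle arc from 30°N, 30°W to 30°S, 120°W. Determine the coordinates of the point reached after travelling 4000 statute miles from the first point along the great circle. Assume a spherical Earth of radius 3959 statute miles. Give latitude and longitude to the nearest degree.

≈ 4°S, 79°W

Write both endpoints as unit vectors p₁, p₂ with components (cos φ cos λ, cos φ sin λ, sin φ).
The central angle between the endpoints is δ = arccos(p₁·p₂) ≈ 1.823 rad (104.5°). The total great-circle distance is δ·R ≈ 1.823 × 3959 ≈ 7219 mi, so the target fraction is f = 4000/7219 ≈ 0.554.
Interpolate at f ≈ 0.554 with slerp weights a = sin((1−f)δ)/sin δ ≈ 0.750, b = sin(fδ)/sin δ ≈ 0.875.
p = a·p₁ + b·p₂ ≈ (0.184, -0.981, -0.062); φ = arcsin(p_z) ≈ -3.57°, λ = atan2(p_y, p_x) ≈ -79.38°.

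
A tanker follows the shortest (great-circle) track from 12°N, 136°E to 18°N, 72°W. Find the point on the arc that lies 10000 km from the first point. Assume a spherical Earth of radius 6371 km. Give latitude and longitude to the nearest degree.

Convert each endpoint to a unit vector on the sphere (x = cos φ cos λ, y = cos φ sin λ, z = sin φ).
The central angle between the endpoints is δ = arccos(p₁·p₂) ≈ 2.430 rad (139.2°). The total great-circle distance is δ·R ≈ 2.430 × 6371 ≈ 15480 km, so the target fraction is f = 10000/15480 ≈ 0.646.
Interpolate at f ≈ 0.646 with slerp weights a = sin((1−f)δ)/sin δ ≈ 1.160, b = sin(fδ)/sin δ ≈ 1.531.
p = a·p₁ + b·p₂ ≈ (-0.366, -0.596, 0.714); φ = arcsin(p_z) ≈ 45.58°, λ = atan2(p_y, p_x) ≈ -121.57°.

≈ 46°N, 122°W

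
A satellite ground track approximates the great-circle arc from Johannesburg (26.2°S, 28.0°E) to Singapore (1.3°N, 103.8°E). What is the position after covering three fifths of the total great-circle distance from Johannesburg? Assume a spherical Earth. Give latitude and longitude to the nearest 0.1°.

≈ 12.5°S, 75.7°E

Write both endpoints as unit vectors p₁, p₂ with components (cos φ cos λ, cos φ sin λ, sin φ).
The central angle between the endpoints is δ = arccos(p₁·p₂) ≈ 1.359 rad (77.9°).
Interpolate at f = 3/5 with slerp weights a = sin((1−f)δ)/sin δ ≈ 0.529, b = sin(fδ)/sin δ ≈ 0.745.
p = a·p₁ + b·p₂ ≈ (0.242, 0.946, -0.217); φ = arcsin(p_z) ≈ -12.52°, λ = atan2(p_y, p_x) ≈ 75.67°.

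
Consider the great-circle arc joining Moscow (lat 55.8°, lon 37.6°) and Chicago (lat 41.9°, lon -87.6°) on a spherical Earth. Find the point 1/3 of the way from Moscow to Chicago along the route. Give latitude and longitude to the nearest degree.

≈ lat 69°, lon -8°

Convert each endpoint to a unit vector on the sphere (x = cos φ cos λ, y = cos φ sin λ, z = sin φ).
The central angle between the endpoints is δ = arccos(p₁·p₂) ≈ 1.254 rad (71.9°).
Interpolate at f = 1/3 with slerp weights a = sin((1−f)δ)/sin δ ≈ 0.781, b = sin(fδ)/sin δ ≈ 0.427.
p = a·p₁ + b·p₂ ≈ (0.361, -0.050, 0.931); φ = arcsin(p_z) ≈ 68.62°, λ = atan2(p_y, p_x) ≈ -7.87°.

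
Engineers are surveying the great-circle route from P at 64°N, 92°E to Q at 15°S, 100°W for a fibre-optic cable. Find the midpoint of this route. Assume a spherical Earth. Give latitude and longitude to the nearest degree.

The haversine formula gives a central angle δ ≈ 2.274 rad (130.3°) between the endpoints.
Interpolate at f = 1/2 with slerp weights a = sin((1−f)δ)/sin δ ≈ 1.190, b = sin(fδ)/sin δ ≈ 1.190.
p = a·p₁ + b·p₂ ≈ (-0.218, -0.611, 0.761); φ = arcsin(p_z) ≈ 49.59°, λ = atan2(p_y, p_x) ≈ -109.63°.

≈ 50°N, 110°W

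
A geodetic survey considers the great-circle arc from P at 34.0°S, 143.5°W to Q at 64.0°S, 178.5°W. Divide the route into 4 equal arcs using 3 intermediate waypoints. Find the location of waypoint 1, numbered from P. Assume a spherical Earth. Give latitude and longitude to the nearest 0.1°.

Convert each endpoint to a unit vector on the sphere (x = cos φ cos λ, y = cos φ sin λ, z = sin φ).
The central angle between the endpoints is δ = arccos(p₁·p₂) ≈ 0.643 rad (36.8°).
Interpolate at f = 1/4 with slerp weights a = sin((1−f)δ)/sin δ ≈ 0.773, b = sin(fδ)/sin δ ≈ 0.267.
p = a·p₁ + b·p₂ ≈ (-0.632, -0.384, -0.672); φ = arcsin(p_z) ≈ -42.26°, λ = atan2(p_y, p_x) ≈ -148.70°.

≈ 42.3°S, 148.7°W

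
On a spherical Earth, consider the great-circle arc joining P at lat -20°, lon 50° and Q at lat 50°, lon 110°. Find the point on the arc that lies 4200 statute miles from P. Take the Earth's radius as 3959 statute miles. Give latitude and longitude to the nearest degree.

≈ lat 31°, lon 85°

From cos δ = sin φ₁ sin φ₂ + cos φ₁ cos φ₂ cos Δλ, the central angle is δ ≈ 1.531 rad (87.7°). The total great-circle distance is δ·R ≈ 1.531 × 3959 ≈ 6060 mi, so the target fraction is f = 4200/6060 ≈ 0.693.
Interpolate at f ≈ 0.693 with slerp weights a = sin((1−f)δ)/sin δ ≈ 0.453, b = sin(fδ)/sin δ ≈ 0.873.
p = a·p₁ + b·p₂ ≈ (0.082, 0.854, 0.514); φ = arcsin(p_z) ≈ 30.94°, λ = atan2(p_y, p_x) ≈ 84.53°.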